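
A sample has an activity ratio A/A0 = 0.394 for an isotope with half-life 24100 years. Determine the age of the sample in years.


lambda = ln(2) / t_half = ln(2) / 24100 = 2.876129e-05 /yr
t = -ln(A/A0) / lambda
t = -ln(0.394) / 2.876129e-05
t = 32384 yr

32384


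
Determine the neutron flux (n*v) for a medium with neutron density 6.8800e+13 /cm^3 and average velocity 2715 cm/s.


phi = n * v
phi = 6.8800e+13 * 2715
phi = 1.8679e+17 /cm^2/s

1.8679e+17


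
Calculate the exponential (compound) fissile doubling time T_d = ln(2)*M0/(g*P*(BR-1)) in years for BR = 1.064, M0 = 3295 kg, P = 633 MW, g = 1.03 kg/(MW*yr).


Breeding gain G = BR - 1 = 1.064 - 1 = 0.064
Fissile production rate = g * P * G = 1.03 * 633 * 0.064 = 41.72736 kg/yr
T_d = ln(2) * M0 / (g * P * G)
T_d = ln(2) * 3295 / 41.72736 = 54.734 yr

54.734


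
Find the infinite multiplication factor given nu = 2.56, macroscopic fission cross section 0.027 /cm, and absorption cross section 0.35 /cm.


k_inf = nu * Sigma_f / Sigma_a
k_inf = 2.56 * 0.027 / 0.35
k_inf = 0.19749

0.19749


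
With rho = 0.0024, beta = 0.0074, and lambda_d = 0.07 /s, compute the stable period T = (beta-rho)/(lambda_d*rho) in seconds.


T = (beta - rho) / (lambda_d * rho)
T = (0.0074 - 0.0024) / (0.07 * 0.0024)
T = 29.762 s

29.762


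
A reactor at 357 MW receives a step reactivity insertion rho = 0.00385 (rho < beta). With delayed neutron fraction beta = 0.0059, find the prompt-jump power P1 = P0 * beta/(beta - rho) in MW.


P1/P0 = beta / (beta - rho)
P1/P0 = 0.0059 / (0.0059 - 0.00385) = 2.878049
P1 = 357 * 2.878049 = 1027.5 MW

1027.5


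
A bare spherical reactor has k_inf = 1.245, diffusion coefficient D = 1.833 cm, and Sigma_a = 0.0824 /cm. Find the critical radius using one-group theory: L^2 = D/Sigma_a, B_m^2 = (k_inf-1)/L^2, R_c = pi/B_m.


L^2 = D / Sigma_a = 1.833 / 0.0824 = 22.24515 cm^2
B_m^2 = (k_inf - 1) / L^2 = (1.245 - 1) / 22.24515 = 0.01101364 /cm^2
For a bare sphere: B_g = pi/R, so R_c = pi / sqrt(B_m^2)
R_c = pi / sqrt(0.01101364) = 29.935 cm

29.935


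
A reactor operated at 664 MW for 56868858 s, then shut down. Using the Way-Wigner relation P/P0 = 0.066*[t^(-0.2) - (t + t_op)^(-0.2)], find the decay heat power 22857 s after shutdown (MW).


P/P0 = 0.066 * [t^(-0.2) - (t + t_op)^(-0.2)]
P/P0 = 0.066 * [22857^(-0.2) - (22857 + 56868858)^(-0.2)]
P/P0 = 0.066 * [0.1343372 - 0.02811837] = 0.007010443
P = 664 * 0.007010443 = 4.6549 MW

4.6549


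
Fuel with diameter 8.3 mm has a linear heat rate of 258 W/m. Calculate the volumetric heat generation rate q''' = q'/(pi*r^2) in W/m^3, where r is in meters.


r = D / 2 / 1000 = 8.3 / 2 / 1000 = 0.00415 m
q''' = q' / (pi * r^2)
q''' = 258 / (pi * 0.00415^2)
q''' = 4.7684e+06 W/m^3

4.7684e+06


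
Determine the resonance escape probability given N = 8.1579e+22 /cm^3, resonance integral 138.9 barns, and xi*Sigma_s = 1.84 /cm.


p = exp(-N * I * 1e-24 / (xi*Sigma_s))
p = exp(-8.1579e+22 * 138.9 * 1e-24 / 1.84)
p = 0.0021158

0.0021158


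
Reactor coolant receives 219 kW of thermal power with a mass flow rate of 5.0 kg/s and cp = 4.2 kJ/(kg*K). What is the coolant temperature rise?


dT = Q / (m_dot * cp)
dT = 219 / (5.0 * 4.2)
dT = 10.429 C

10.429


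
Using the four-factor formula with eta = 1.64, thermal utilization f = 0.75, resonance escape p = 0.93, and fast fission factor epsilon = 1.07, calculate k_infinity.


k_inf = eta * f * p * epsilon
k_inf = 1.64 * 0.75 * 0.93 * 1.07
k_inf = 1.2240

1.2240


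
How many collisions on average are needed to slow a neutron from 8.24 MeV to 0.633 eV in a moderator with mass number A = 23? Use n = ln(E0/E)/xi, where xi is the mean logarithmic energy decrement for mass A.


xi = 1 + (A-1)^2/(2A)*ln((A-1)/(A+1)) = 0.08448899 (for A = 23)
n = ln(E0/E) / xi
n = ln(8.24e6 / 0.633) / 0.08448899
n = ln(1.301738e+07) / 0.08448899 = 193.89

193.89


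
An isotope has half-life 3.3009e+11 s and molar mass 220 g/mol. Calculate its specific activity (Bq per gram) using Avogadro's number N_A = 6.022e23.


lambda = ln(2) / t_half = ln(2) / 3.3009e+11 = 2.099873e-12 /s
SA = lambda * N_A / M
SA = 2.099873e-12 * 6.022e23 / 220
SA = 5.7479e+09 Bq/g

5.7479e+09


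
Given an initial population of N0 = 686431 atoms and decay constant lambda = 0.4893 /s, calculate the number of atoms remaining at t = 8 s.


N = N0 * exp(-lambda * t)
N = 686431 * exp(-0.4893 * 8)
N = 13696

13696


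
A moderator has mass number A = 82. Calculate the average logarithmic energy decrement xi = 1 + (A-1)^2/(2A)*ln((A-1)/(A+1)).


xi = 1 + (A-1)^2/(2A) * ln((A-1)/(A+1))
xi = 1 + (82-1)^2/(2*82) * ln((82-1)/(82 +1))
xi = 0.024193

0.024193


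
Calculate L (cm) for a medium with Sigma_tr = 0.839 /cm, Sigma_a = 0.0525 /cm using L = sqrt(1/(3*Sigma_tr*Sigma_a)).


D = 1 / (3 * Sigma_tr) = 1 / (3 * 0.839) = 0.3972984 cm
L = sqrt(D / Sigma_a)
L = sqrt(0.3972984 / 0.0525)
L = 2.7509 cm

2.7509


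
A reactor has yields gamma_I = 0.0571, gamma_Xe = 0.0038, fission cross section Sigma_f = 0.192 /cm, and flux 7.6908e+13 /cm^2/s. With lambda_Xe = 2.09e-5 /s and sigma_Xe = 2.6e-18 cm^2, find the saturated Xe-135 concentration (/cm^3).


Xe_eq = (gamma_I + gamma_Xe) * Sigma_f * phi / (lambda_Xe + sigma_Xe * phi)
Numerator = (0.0571 + 0.0038) * 0.192 * 7.6908e+13 = 8.992699e+11
Denominator = 2.09e-5 + 2.6e-18 * 7.6908e+13 = 2.208608e-04
Xe_eq = 8.992699e+11 / 2.208608e-04 = 4.0717e+15 /cm^3

4.0717e+15


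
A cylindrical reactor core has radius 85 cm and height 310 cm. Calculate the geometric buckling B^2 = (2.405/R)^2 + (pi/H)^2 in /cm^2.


B^2 = (2.405/R)^2 + (pi/H)^2
B^2 = (2.405/85)^2 + (pi/310)^2
B^2 = 9.0326e-04 /cm^2

9.0326e-04


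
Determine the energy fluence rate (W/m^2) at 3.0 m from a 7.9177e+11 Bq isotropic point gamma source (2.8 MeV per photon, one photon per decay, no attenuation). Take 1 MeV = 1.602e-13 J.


psi = A * E * 1.602e-13 / (4*pi*r^2)
psi = 7.9177e+11 * 2.8 * 1.602e-13 / (4*pi*3.0^2)
psi = 0.0031403 W/m^2

0.0031403


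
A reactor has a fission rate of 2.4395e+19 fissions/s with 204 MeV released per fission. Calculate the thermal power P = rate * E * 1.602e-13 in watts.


P = fission_rate * E_MeV * 1.602e-13
P = 2.4395e+19 * 204 * 1.602e-13
P = 7.9725e+08 W

7.9725e+08


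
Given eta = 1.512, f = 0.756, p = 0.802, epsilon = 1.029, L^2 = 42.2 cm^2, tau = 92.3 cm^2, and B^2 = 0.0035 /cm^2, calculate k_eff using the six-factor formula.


k_inf = eta*f*p*eps = 1.512*0.756*0.802*1.029 = 0.9433293
P_TNL = 1/(1 + L^2*B^2) = 1/(1 + 42.2*0.0035) = 0.8713078
P_FNL = exp(-B^2*tau) = exp(-0.0035*92.3) = 0.7239377
k_eff = k_inf * P_TNL * P_FNL = 0.9433293 * 0.8713078 * 0.7239377
k_eff = 0.59503

0.59503


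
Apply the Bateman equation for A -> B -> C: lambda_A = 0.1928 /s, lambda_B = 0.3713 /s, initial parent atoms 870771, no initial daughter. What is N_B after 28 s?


N_B(t) = lambda_A * N_A0 / (lambda_B - lambda_A) * [exp(-lambda_A*t) - exp(-lambda_B*t)]
exp(-0.1928*28) = 0.004523813; exp(-0.3713*28) = 3.054224e-05
N_B = 0.1928 * 870771 / (0.3713 - 0.1928) * (0.004523813 - 3.054224e-05)
N_B = 4226.1

4226.1


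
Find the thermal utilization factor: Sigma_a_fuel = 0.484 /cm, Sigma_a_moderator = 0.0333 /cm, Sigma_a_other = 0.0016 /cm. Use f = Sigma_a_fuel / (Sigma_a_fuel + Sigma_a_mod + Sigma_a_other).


f = Sigma_a_fuel / (Sigma_a_fuel + Sigma_a_mod + Sigma_a_other)
f = 0.484 / (0.484 + 0.0333 + 0.0016)
f = 0.93274

0.93274


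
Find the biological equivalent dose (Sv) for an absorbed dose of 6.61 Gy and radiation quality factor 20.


H = D * Q
H = 6.61 * 20
H = 132.20 Sv

132.20


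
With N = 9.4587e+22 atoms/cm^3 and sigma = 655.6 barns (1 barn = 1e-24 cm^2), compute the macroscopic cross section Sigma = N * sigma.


Sigma = N * sigma_barns * 1e-24
Sigma = 9.4587e+22 * 655.6 * 1e-24
Sigma = 62.011 /cm

62.011


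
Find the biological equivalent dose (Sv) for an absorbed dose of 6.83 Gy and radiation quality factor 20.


H = D * Q
H = 6.83 * 20
H = 136.60 Sv

136.60


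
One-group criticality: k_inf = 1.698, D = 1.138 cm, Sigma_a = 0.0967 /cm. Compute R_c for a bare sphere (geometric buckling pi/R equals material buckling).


L^2 = D / Sigma_a = 1.138 / 0.0967 = 11.76836 cm^2
B_m^2 = (k_inf - 1) / L^2 = (1.698 - 1) / 11.76836 = 0.05931158 /cm^2
For a bare sphere: B_g = pi/R, so R_c = pi / sqrt(B_m^2)
R_c = pi / sqrt(0.05931158) = 12.900 cm

12.900


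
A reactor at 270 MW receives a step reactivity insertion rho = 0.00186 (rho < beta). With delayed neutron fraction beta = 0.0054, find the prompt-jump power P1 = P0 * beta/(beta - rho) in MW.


P1/P0 = beta / (beta - rho)
P1/P0 = 0.0054 / (0.0054 - 0.00186) = 1.525424
P1 = 270 * 1.525424 = 411.86 MW

411.86


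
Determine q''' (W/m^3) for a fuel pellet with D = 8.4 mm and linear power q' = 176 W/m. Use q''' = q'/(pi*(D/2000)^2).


r = D / 2 / 1000 = 8.4 / 2 / 1000 = 0.0042 m
q''' = q' / (pi * r^2)
q''' = 176 / (pi * 0.0042^2)
q''' = 3.1759e+06 W/m^3

3.1759e+06


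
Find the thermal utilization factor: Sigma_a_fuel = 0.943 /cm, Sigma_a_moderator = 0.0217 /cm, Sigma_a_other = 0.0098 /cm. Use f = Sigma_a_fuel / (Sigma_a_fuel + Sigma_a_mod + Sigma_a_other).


f = Sigma_a_fuel / (Sigma_a_fuel + Sigma_a_mod + Sigma_a_other)
f = 0.943 / (0.943 + 0.0217 + 0.0098)
f = 0.96768

0.96768


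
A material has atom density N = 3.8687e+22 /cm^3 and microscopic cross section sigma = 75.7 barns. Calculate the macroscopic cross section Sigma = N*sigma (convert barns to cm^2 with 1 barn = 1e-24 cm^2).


Sigma = N * sigma_barns * 1e-24
Sigma = 3.8687e+22 * 75.7 * 1e-24
Sigma = 2.9286 /cm

2.9286


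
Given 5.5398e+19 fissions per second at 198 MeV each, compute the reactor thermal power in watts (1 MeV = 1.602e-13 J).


P = fission_rate * E_MeV * 1.602e-13
P = 5.5398e+19 * 198 * 1.602e-13
P = 1.7572e+09 W

1.7572e+09


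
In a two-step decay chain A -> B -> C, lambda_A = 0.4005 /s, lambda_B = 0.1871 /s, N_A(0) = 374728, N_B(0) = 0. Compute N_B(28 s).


N_B(t) = lambda_A * N_A0 / (lambda_B - lambda_A) * [exp(-lambda_A*t) - exp(-lambda_B*t)]
exp(-0.4005*28) = 1.348409e-05; exp(-0.1871*28) = 0.005306621
N_B = 0.4005 * 374728 / (0.1871 - 0.4005) * (1.348409e-05 - 0.005306621)
N_B = 3722.5

3722.5


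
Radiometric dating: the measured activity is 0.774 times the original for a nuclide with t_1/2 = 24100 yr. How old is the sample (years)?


lambda = ln(2) / t_half = ln(2) / 24100 = 2.876129e-05 /yr
t = -ln(A/A0) / lambda
t = -ln(0.774) / 2.876129e-05
t = 8907.2 yr

8907.2


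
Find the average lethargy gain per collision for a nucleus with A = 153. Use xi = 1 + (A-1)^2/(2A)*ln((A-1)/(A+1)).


xi = 1 + (A-1)^2/(2A) * ln((A-1)/(A+1))
xi = 1 + (153-1)^2/(2*153) * ln((153-1)/(153 +1))
xi = 0.013015

0.013015


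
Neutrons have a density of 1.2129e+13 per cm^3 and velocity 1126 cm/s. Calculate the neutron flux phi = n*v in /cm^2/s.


phi = n * v
phi = 1.2129e+13 * 1126
phi = 1.3657e+16 /cm^2/s

1.3657e+16


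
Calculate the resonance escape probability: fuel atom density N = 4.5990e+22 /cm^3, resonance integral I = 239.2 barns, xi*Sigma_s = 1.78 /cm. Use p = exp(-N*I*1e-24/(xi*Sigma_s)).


p = exp(-N * I * 1e-24 / (xi*Sigma_s))
p = exp(-4.5990e+22 * 239.2 * 1e-24 / 1.78)
p = 0.0020700

0.0020700


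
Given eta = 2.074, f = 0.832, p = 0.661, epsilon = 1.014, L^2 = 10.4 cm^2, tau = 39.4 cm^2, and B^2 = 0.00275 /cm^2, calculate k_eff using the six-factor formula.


k_inf = eta*f*p*eps = 2.074*0.832*0.661*1.014 = 1.156569
P_TNL = 1/(1 + L^2*B^2) = 1/(1 + 10.4*0.00275) = 0.9721952
P_FNL = exp(-B^2*tau) = exp(-0.00275*39.4) = 0.8973135
k_eff = k_inf * P_TNL * P_FNL = 1.156569 * 0.9721952 * 0.8973135
k_eff = 1.0089

1.0089


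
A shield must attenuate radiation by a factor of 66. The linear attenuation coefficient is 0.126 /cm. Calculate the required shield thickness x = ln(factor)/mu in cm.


x = ln(factor) / mu
x = ln(66) / 0.126
x = 33.251 cm

33.251


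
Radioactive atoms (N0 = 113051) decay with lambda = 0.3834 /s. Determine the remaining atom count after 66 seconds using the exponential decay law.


N = N0 * exp(-lambda * t)
N = 113051 * exp(-0.3834 * 66)
N = 1.1580e-06

1.1580e-06


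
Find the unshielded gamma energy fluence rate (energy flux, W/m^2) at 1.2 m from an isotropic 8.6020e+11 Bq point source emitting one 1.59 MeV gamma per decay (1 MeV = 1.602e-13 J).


psi = A * E * 1.602e-13 / (4*pi*r^2)
psi = 8.6020e+11 * 1.59 * 1.602e-13 / (4*pi*1.2^2)
psi = 0.012108 W/m^2

0.012108


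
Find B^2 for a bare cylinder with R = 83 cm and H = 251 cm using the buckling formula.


B^2 = (2.405/R)^2 + (pi/H)^2
B^2 = (2.405/83)^2 + (pi/251)^2
B^2 = 9.9626e-04 /cm^2

9.9626e-04


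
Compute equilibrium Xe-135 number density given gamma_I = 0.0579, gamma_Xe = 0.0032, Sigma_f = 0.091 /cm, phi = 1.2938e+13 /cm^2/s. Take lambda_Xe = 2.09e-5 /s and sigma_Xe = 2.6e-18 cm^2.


Xe_eq = (gamma_I + gamma_Xe) * Sigma_f * phi / (lambda_Xe + sigma_Xe * phi)
Numerator = (0.0579 + 0.0032) * 0.091 * 1.2938e+13 = 7.193657e+10
Denominator = 2.09e-5 + 2.6e-18 * 1.2938e+13 = 5.453880e-05
Xe_eq = 7.193657e+10 / 5.453880e-05 = 1.3190e+15 /cm^3

1.3190e+15


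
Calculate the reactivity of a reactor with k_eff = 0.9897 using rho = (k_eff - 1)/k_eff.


rho = (k_eff - 1) / k_eff
rho = (0.9897 - 1) / 0.9897
rho = -0.010407

-0.010407


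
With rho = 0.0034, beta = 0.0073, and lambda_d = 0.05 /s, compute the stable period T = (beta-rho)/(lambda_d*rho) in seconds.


T = (beta - rho) / (lambda_d * rho)
T = (0.0073 - 0.0034) / (0.05 * 0.0034)
T = 22.941 s

22.941


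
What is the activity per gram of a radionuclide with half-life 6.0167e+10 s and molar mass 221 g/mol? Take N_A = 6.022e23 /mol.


lambda = ln(2) / t_half = ln(2) / 6.0167e+10 = 1.152039e-11 /s
SA = lambda * N_A / M
SA = 1.152039e-11 * 6.022e23 / 221
SA = 3.1392e+10 Bq/g

3.1392e+10


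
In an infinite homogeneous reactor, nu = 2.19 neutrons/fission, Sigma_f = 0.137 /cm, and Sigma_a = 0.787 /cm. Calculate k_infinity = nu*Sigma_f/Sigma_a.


k_inf = nu * Sigma_f / Sigma_a
k_inf = 2.19 * 0.137 / 0.787
k_inf = 0.38123

0.38123


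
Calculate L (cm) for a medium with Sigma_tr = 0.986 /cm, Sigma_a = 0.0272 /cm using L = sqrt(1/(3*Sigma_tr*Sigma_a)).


D = 1 / (3 * Sigma_tr) = 1 / (3 * 0.986) = 0.3380663 cm
L = sqrt(D / Sigma_a)
L = sqrt(0.3380663 / 0.0272)
L = 3.5255 cm

3.5255


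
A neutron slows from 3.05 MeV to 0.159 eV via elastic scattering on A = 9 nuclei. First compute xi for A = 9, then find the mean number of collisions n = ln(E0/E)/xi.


xi = 1 + (A-1)^2/(2A)*ln((A-1)/(A+1)) = 0.2066007 (for A = 9)
n = ln(E0/E) / xi
n = ln(3.05e6 / 0.159) / 0.2066007
n = ln(1.918239e+07) / 0.2066007 = 81.169

81.169


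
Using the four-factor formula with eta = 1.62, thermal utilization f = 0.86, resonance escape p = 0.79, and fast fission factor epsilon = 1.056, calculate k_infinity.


k_inf = eta * f * p * epsilon
k_inf = 1.62 * 0.86 * 0.79 * 1.056
k_inf = 1.1623

1.1623


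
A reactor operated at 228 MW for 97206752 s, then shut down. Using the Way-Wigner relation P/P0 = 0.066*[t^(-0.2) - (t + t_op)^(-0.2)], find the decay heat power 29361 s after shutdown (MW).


P/P0 = 0.066 * [t^(-0.2) - (t + t_op)^(-0.2)]
P/P0 = 0.066 * [29361^(-0.2) - (29361 + 97206752)^(-0.2)]
P/P0 = 0.066 * [0.1277750 - 0.02526007] = 0.006765985
P = 228 * 0.006765985 = 1.5426 MW

1.5426


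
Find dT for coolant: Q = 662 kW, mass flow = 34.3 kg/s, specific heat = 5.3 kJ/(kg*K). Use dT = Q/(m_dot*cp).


dT = Q / (m_dot * cp)
dT = 662 / (34.3 * 5.3)
dT = 3.6416 C

3.6416


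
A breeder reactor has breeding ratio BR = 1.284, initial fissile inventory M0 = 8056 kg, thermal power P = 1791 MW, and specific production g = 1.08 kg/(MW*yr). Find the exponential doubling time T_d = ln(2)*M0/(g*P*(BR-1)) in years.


Breeding gain G = BR - 1 = 1.284 - 1 = 0.284
Fissile production rate = g * P * G = 1.08 * 1791 * 0.284 = 549.33552 kg/yr
T_d = ln(2) * M0 / (g * P * G)
T_d = ln(2) * 8056 / 549.33552 = 10.165 yr

10.165


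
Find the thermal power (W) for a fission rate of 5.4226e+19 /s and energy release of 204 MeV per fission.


P = fission_rate * E_MeV * 1.602e-13
P = 5.4226e+19 * 204 * 1.602e-13
P = 1.7721e+09 W

1.7721e+09


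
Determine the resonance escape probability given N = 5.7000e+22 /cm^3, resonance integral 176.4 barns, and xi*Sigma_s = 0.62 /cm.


p = exp(-N * I * 1e-24 / (xi*Sigma_s))
p = exp(-5.7000e+22 * 176.4 * 1e-24 / 0.62)
p = 9.0545e-08

9.0545e-08


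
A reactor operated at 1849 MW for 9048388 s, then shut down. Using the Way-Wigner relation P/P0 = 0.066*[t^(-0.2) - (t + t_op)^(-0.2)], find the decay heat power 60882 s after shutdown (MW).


P/P0 = 0.066 * [t^(-0.2) - (t + t_op)^(-0.2)]
P/P0 = 0.066 * [60882^(-0.2) - (60882 + 9048388)^(-0.2)]
P/P0 = 0.066 * [0.1104339 - 0.04056050] = 0.004611644
P = 1849 * 0.004611644 = 8.5269 MW

8.5269


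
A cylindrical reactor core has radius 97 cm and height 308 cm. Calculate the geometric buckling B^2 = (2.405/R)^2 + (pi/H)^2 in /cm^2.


B^2 = (2.405/R)^2 + (pi/H)^2
B^2 = (2.405/97)^2 + (pi/308)^2
B^2 = 7.1877e-04 /cm^2

7.1877e-04


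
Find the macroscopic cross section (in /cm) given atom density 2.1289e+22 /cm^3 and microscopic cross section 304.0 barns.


Sigma = N * sigma_barns * 1e-24
Sigma = 2.1289e+22 * 304.0 * 1e-24
Sigma = 6.4719 /cm

6.4719


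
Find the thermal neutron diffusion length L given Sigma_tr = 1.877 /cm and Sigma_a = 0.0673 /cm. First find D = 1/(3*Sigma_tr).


D = 1 / (3 * Sigma_tr) = 1 / (3 * 1.877) = 0.1775884 cm
L = sqrt(D / Sigma_a)
L = sqrt(0.1775884 / 0.0673)
L = 1.6244 cm

1.6244


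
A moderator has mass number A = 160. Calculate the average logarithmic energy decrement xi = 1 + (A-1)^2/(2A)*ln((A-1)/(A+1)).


xi = 1 + (A-1)^2/(2A) * ln((A-1)/(A+1))
xi = 1 + (160-1)^2/(2*160) * ln((160-1)/(160 +1))
xi = 0.012448

0.012448


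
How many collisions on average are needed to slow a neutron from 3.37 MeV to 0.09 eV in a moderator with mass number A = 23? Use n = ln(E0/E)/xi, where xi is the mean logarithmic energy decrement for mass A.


xi = 1 + (A-1)^2/(2A)*ln((A-1)/(A+1)) = 0.08448899 (for A = 23)
n = ln(E0/E) / xi
n = ln(3.37e6 / 0.09) / 0.08448899
n = ln(3.744444e+07) / 0.08448899 = 206.40

206.40


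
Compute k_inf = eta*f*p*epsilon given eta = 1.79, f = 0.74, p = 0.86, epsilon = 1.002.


k_inf = eta * f * p * epsilon
k_inf = 1.79 * 0.74 * 0.86 * 1.002
k_inf = 1.1414

1.1414


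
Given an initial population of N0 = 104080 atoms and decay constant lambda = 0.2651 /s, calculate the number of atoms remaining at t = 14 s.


N = N0 * exp(-lambda * t)
N = 104080 * exp(-0.2651 * 14)
N = 2544.1

2544.1


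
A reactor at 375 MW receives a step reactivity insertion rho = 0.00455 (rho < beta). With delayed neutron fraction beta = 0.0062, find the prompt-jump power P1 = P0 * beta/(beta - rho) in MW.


P1/P0 = beta / (beta - rho)
P1/P0 = 0.0062 / (0.0062 - 0.00455) = 3.757576
P1 = 375 * 3.757576 = 1409.1 MW

1409.1


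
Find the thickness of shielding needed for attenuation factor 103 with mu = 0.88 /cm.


x = ln(factor) / mu
x = ln(103) / 0.88
x = 5.2667 cm

5.2667


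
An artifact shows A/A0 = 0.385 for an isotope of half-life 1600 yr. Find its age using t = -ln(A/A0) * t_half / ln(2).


lambda = ln(2) / t_half = ln(2) / 1600 = 4.332170e-04 /yr
t = -ln(A/A0) / lambda
t = -ln(0.385) / 4.332170e-04
t = 2203.3 yr

2203.3


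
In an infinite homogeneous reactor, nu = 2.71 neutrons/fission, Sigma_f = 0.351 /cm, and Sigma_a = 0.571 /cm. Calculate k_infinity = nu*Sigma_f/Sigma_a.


k_inf = nu * Sigma_f / Sigma_a
k_inf = 2.71 * 0.351 / 0.571
k_inf = 1.6659

1.6659


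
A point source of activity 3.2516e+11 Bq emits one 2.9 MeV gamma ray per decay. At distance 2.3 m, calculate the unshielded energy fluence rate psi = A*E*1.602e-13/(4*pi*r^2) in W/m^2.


psi = A * E * 1.602e-13 / (4*pi*r^2)
psi = 3.2516e+11 * 2.9 * 1.602e-13 / (4*pi*2.3^2)
psi = 0.0022724 W/m^2

0.0022724


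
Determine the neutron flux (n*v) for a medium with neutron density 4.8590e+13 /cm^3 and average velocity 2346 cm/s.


phi = n * v
phi = 4.8590e+13 * 2346
phi = 1.1399e+17 /cm^2/s

1.1399e+17


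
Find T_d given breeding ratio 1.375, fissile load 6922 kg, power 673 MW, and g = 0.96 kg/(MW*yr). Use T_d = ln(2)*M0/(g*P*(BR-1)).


Breeding gain G = BR - 1 = 1.375 - 1 = 0.375
Fissile production rate = g * P * G = 0.96 * 673 * 0.375 = 242.28 kg/yr
T_d = ln(2) * M0 / (g * P * G)
T_d = ln(2) * 6922 / 242.28 = 19.803 yr

19.803


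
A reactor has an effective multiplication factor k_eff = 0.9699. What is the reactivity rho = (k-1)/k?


rho = (k_eff - 1) / k_eff
rho = (0.9699 - 1) / 0.9699
rho = -0.031034

-0.031034


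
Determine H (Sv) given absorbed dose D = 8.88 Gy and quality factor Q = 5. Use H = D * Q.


H = D * Q
H = 8.88 * 5
H = 44.400 Sv

44.400


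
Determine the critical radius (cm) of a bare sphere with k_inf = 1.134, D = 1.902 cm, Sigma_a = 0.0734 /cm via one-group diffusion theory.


L^2 = D / Sigma_a = 1.902 / 0.0734 = 25.91281 cm^2
B_m^2 = (k_inf - 1) / L^2 = (1.134 - 1) / 25.91281 = 0.005171188 /cm^2
For a bare sphere: B_g = pi/R, so R_c = pi / sqrt(B_m^2)
R_c = pi / sqrt(0.005171188) = 43.687 cm

43.687


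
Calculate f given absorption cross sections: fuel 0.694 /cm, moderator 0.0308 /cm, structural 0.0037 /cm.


f = Sigma_a_fuel / (Sigma_a_fuel + Sigma_a_mod + Sigma_a_other)
f = 0.694 / (0.694 + 0.0308 + 0.0037)
f = 0.95264

0.95264


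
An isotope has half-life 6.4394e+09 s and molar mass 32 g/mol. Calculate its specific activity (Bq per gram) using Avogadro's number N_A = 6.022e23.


lambda = ln(2) / t_half = ln(2) / 6.4394e+09 = 1.076416e-10 /s
SA = lambda * N_A / M
SA = 1.076416e-10 * 6.022e23 / 32
SA = 2.0257e+12 Bq/g

2.0257e+12


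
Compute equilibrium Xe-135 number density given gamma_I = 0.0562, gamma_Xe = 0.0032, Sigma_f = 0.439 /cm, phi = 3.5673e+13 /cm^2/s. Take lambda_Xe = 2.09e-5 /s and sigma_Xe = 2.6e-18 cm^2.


Xe_eq = (gamma_I + gamma_Xe) * Sigma_f * phi / (lambda_Xe + sigma_Xe * phi)
Numerator = (0.0562 + 0.0032) * 0.439 * 3.5673e+13 = 9.302306e+11
Denominator = 2.09e-5 + 2.6e-18 * 3.5673e+13 = 1.136498e-04
Xe_eq = 9.302306e+11 / 1.136498e-04 = 8.1851e+15 /cm^3

8.1851e+15


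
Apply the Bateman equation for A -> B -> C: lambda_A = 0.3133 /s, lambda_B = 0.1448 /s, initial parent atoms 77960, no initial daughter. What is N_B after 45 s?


N_B(t) = lambda_A * N_A0 / (lambda_B - lambda_A) * [exp(-lambda_A*t) - exp(-lambda_B*t)]
exp(-0.3133*45) = 7.535277e-07; exp(-0.1448*45) = 0.001479576
N_B = 0.3133 * 77960 / (0.1448 - 0.3133) * (7.535277e-07 - 0.001479576)
N_B = 214.36

214.36


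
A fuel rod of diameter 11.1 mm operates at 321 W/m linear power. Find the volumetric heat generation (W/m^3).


r = D / 2 / 1000 = 11.1 / 2 / 1000 = 0.00555 m
q''' = q' / (pi * r^2)
q''' = 321 / (pi * 0.00555^2)
q''' = 3.3172e+06 W/m^3

3.3172e+06


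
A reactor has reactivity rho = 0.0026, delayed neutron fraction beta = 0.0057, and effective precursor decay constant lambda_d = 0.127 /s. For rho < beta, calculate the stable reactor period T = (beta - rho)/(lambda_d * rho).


T = (beta - rho) / (lambda_d * rho)
T = (0.0057 - 0.0026) / (0.127 * 0.0026)
T = 9.3882 s

9.3882


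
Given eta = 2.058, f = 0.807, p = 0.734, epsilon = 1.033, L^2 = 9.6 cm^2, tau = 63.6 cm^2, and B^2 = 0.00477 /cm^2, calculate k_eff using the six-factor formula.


k_inf = eta*f*p*eps = 2.058*0.807*0.734*1.033 = 1.259260
P_TNL = 1/(1 + L^2*B^2) = 1/(1 + 9.6*0.00477) = 0.9562131
P_FNL = exp(-B^2*tau) = exp(-0.00477*63.6) = 0.7383244
k_eff = k_inf * P_TNL * P_FNL = 1.259260 * 0.9562131 * 0.7383244
k_eff = 0.88903

0.88903


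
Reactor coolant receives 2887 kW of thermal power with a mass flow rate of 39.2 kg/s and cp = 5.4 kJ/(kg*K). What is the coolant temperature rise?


dT = Q / (m_dot * cp)
dT = 2887 / (39.2 * 5.4)
dT = 13.639 C

13.639


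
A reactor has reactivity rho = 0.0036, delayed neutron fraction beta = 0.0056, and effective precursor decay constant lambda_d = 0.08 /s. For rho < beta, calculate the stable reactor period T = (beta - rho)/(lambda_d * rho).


T = (beta - rho) / (lambda_d * rho)
T = (0.0056 - 0.0036) / (0.08 * 0.0036)
T = 6.9444 s

6.9444


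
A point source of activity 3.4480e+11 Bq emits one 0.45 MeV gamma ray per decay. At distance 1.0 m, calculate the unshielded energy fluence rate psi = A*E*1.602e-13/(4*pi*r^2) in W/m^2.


psi = A * E * 1.602e-13 / (4*pi*r^2)
psi = 3.4480e+11 * 0.45 * 1.602e-13 / (4*pi*1.0^2)
psi = 0.0019780 W/m^2

0.0019780


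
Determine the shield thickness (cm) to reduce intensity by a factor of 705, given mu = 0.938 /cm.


x = ln(factor) / mu
x = ln(705) / 0.938
x = 6.9917 cm

6.9917


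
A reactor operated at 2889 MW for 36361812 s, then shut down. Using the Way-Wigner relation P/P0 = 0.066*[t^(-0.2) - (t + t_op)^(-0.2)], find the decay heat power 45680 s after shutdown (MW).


P/P0 = 0.066 * [t^(-0.2) - (t + t_op)^(-0.2)]
P/P0 = 0.066 * [45680^(-0.2) - (45680 + 36361812)^(-0.2)]
P/P0 = 0.066 * [0.1169647 - 0.03074410] = 0.005690560
P = 2889 * 0.005690560 = 16.440 MW

16.440


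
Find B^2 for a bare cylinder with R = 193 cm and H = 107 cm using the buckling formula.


B^2 = (2.405/R)^2 + (pi/H)^2
B^2 = (2.405/193)^2 + (pi/107)^2
B^2 = 0.0010173 /cm^2

0.0010173


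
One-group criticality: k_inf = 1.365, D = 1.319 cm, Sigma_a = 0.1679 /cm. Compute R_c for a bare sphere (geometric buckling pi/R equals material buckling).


L^2 = D / Sigma_a = 1.319 / 0.1679 = 7.855867 cm^2
B_m^2 = (k_inf - 1) / L^2 = (1.365 - 1) / 7.855867 = 0.04646209 /cm^2
For a bare sphere: B_g = pi/R, so R_c = pi / sqrt(B_m^2)
R_c = pi / sqrt(0.04646209) = 14.575 cm

14.575


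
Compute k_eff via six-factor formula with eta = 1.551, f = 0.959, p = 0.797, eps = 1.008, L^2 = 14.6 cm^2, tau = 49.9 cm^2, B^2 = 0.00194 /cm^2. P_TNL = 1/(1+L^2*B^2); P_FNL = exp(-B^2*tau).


k_inf = eta*f*p*eps = 1.551*0.959*0.797*1.008 = 1.194949
P_TNL = 1/(1 + L^2*B^2) = 1/(1 + 14.6*0.00194) = 0.9724562
P_FNL = exp(-B^2*tau) = exp(-0.00194*49.9) = 0.9077321
k_eff = k_inf * P_TNL * P_FNL = 1.194949 * 0.9724562 * 0.9077321
k_eff = 1.0548

1.0548


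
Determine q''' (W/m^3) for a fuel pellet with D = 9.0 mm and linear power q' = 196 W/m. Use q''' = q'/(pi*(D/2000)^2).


r = D / 2 / 1000 = 9.0 / 2 / 1000 = 0.0045 m
q''' = q' / (pi * r^2)
q''' = 196 / (pi * 0.0045^2)
q''' = 3.0809e+06 W/m^3

3.0809e+06


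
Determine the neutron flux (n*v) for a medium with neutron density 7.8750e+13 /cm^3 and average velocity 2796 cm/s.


phi = n * v
phi = 7.8750e+13 * 2796
phi = 2.2018e+17 /cm^2/s

2.2018e+17


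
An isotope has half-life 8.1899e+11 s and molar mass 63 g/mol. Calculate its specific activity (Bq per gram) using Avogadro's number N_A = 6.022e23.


lambda = ln(2) / t_half = ln(2) / 8.1899e+11 = 8.463439e-13 /s
SA = lambda * N_A / M
SA = 8.463439e-13 * 6.022e23 / 63
SA = 8.0900e+09 Bq/g

8.0900e+09


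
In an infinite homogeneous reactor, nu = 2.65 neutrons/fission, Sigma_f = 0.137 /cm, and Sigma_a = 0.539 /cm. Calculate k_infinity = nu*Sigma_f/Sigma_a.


k_inf = nu * Sigma_f / Sigma_a
k_inf = 2.65 * 0.137 / 0.539
k_inf = 0.67356

0.67356


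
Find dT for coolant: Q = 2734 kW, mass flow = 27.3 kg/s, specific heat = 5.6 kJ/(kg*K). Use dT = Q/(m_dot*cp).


dT = Q / (m_dot * cp)
dT = 2734 / (27.3 * 5.6)
dT = 17.883 C

17.883


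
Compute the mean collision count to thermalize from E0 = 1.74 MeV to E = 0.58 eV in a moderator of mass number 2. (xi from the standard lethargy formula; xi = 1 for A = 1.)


xi = 1 + (A-1)^2/(2A)*ln((A-1)/(A+1)) = 0.7253469 (for A = 2)
n = ln(E0/E) / xi
n = ln(1.74e6 / 0.58) / 0.7253469
n = ln(3.000000e+06) / 0.7253469 = 20.561

20.561


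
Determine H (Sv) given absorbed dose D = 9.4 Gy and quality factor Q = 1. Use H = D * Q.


H = D * Q
H = 9.4 * 1
H = 9.4000 Sv

9.4000


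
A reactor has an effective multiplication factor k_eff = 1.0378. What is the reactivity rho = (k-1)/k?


rho = (k_eff - 1) / k_eff
rho = (1.0378 - 1) / 1.0378
rho = 0.036423

0.036423


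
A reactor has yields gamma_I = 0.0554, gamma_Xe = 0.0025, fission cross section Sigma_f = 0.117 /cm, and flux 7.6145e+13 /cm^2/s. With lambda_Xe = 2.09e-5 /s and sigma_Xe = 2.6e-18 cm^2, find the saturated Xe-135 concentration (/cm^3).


Xe_eq = (gamma_I + gamma_Xe) * Sigma_f * phi / (lambda_Xe + sigma_Xe * phi)
Numerator = (0.0554 + 0.0025) * 0.117 * 7.6145e+13 = 5.158291e+11
Denominator = 2.09e-5 + 2.6e-18 * 7.6145e+13 = 2.188770e-04
Xe_eq = 5.158291e+11 / 2.188770e-04 = 2.3567e+15 /cm^3

2.3567e+15


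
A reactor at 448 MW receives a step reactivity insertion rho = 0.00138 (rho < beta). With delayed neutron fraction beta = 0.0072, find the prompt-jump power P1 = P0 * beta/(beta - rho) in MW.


P1/P0 = beta / (beta - rho)
P1/P0 = 0.0072 / (0.0072 - 0.00138) = 1.237113
P1 = 448 * 1.237113 = 554.23 MW

554.23


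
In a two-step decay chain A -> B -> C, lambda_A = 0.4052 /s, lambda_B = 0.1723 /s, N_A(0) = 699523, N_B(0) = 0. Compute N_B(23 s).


N_B(t) = lambda_A * N_A0 / (lambda_B - lambda_A) * [exp(-lambda_A*t) - exp(-lambda_B*t)]
exp(-0.4052*23) = 8.964976e-05; exp(-0.1723*23) = 0.01900791
N_B = 0.4052 * 699523 / (0.1723 - 0.4052) * (8.964976e-05 - 0.01900791)
N_B = 23024

23024


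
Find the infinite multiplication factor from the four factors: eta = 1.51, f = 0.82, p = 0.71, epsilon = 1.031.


k_inf = eta * f * p * epsilon
k_inf = 1.51 * 0.82 * 0.71 * 1.031
k_inf = 0.90637

0.90637


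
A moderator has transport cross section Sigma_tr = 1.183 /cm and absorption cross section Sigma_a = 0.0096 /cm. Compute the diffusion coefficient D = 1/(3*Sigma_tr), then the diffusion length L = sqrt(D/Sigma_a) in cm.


D = 1 / (3 * Sigma_tr) = 1 / (3 * 1.183) = 0.2817695 cm
L = sqrt(D / Sigma_a)
L = sqrt(0.2817695 / 0.0096)
L = 5.4177 cm

5.4177


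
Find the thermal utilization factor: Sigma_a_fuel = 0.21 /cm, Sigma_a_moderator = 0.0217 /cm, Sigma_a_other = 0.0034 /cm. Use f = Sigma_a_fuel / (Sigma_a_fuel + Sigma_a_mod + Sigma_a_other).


f = Sigma_a_fuel / (Sigma_a_fuel + Sigma_a_mod + Sigma_a_other)
f = 0.21 / (0.21 + 0.0217 + 0.0034)
f = 0.89324

0.89324


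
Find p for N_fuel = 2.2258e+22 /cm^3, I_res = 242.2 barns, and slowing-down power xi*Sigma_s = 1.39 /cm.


p = exp(-N * I * 1e-24 / (xi*Sigma_s))
p = exp(-2.2258e+22 * 242.2 * 1e-24 / 1.39)
p = 0.020685

0.020685


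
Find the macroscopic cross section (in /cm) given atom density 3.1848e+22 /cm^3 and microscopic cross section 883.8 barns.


Sigma = N * sigma_barns * 1e-24
Sigma = 3.1848e+22 * 883.8 * 1e-24
Sigma = 28.147 /cm

28.147


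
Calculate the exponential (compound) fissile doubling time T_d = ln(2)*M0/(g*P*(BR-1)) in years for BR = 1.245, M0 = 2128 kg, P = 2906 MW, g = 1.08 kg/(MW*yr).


Breeding gain G = BR - 1 = 1.245 - 1 = 0.245
Fissile production rate = g * P * G = 1.08 * 2906 * 0.245 = 768.9276 kg/yr
T_d = ln(2) * M0 / (g * P * G)
T_d = ln(2) * 2128 / 768.9276 = 1.9183 yr

1.9183


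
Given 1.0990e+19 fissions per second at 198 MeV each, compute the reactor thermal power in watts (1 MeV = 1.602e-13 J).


P = fission_rate * E_MeV * 1.602e-13
P = 1.0990e+19 * 198 * 1.602e-13
P = 3.4860e+08 W

3.4860e+08


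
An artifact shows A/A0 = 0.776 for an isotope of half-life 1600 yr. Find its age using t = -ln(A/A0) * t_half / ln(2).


lambda = ln(2) / t_half = ln(2) / 1600 = 4.332170e-04 /yr
t = -ln(A/A0) / lambda
t = -ln(0.776) / 4.332170e-04
t = 585.39 yr

585.39


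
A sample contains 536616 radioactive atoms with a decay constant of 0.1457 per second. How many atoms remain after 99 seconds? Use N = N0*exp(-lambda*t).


N = N0 * exp(-lambda * t)
N = 536616 * exp(-0.1457 * 99)
N = 0.29192

0.29192


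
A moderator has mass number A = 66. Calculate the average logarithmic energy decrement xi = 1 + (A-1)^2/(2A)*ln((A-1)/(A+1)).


xi = 1 + (A-1)^2/(2A) * ln((A-1)/(A+1))
xi = 1 + (66-1)^2/(2*66) * ln((66-1)/(66 +1))
xi = 0.029999

0.029999


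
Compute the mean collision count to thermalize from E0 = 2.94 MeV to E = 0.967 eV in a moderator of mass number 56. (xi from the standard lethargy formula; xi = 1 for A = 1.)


xi = 1 + (A-1)^2/(2A)*ln((A-1)/(A+1)) = 0.03529286 (for A = 56)
n = ln(E0/E) / xi
n = ln(2.94e6 / 0.967) / 0.03529286
n = ln(3.040331e+06) / 0.03529286 = 422.96

422.96


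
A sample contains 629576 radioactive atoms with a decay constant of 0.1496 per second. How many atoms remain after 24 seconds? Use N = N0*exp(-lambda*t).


N = N0 * exp(-lambda * t)
N = 629576 * exp(-0.1496 * 24)
N = 17368

17368


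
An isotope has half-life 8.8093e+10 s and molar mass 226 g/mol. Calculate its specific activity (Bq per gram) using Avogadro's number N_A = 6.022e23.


lambda = ln(2) / t_half = ln(2) / 8.8093e+10 = 7.868357e-12 /s
SA = lambda * N_A / M
SA = 7.868357e-12 * 6.022e23 / 226
SA = 2.0966e+10 Bq/g

2.0966e+10


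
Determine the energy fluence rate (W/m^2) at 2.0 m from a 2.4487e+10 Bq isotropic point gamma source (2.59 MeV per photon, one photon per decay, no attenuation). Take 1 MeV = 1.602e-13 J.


psi = A * E * 1.602e-13 / (4*pi*r^2)
psi = 2.4487e+10 * 2.59 * 1.602e-13 / (4*pi*2.0^2)
psi = 2.0213e-04 W/m^2

2.0213e-04


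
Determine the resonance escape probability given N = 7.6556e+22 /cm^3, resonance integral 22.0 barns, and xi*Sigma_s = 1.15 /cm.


p = exp(-N * I * 1e-24 / (xi*Sigma_s))
p = exp(-7.6556e+22 * 22.0 * 1e-24 / 1.15)
p = 0.23118

0.23118


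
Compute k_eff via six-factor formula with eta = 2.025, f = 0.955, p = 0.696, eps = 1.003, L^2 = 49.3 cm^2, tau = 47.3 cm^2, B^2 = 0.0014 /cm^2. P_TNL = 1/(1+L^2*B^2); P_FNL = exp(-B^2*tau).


k_inf = eta*f*p*eps = 2.025*0.955*0.696*1.003 = 1.350015
P_TNL = 1/(1 + L^2*B^2) = 1/(1 + 49.3*0.0014) = 0.9354362
P_FNL = exp(-B^2*tau) = exp(-0.0014*47.3) = 0.9359249
k_eff = k_inf * P_TNL * P_FNL = 1.350015 * 0.9354362 * 0.9359249
k_eff = 1.1819

1.1819


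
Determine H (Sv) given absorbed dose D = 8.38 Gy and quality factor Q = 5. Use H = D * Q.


H = D * Q
H = 8.38 * 5
H = 41.900 Sv

41.900


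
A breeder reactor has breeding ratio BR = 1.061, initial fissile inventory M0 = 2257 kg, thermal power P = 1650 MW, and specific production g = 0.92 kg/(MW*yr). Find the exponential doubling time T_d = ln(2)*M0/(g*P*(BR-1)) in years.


Breeding gain G = BR - 1 = 1.061 - 1 = 0.061
Fissile production rate = g * P * G = 0.92 * 1650 * 0.061 = 92.598 kg/yr
T_d = ln(2) * M0 / (g * P * G)
T_d = ln(2) * 2257 / 92.598 = 16.895 yr

16.895


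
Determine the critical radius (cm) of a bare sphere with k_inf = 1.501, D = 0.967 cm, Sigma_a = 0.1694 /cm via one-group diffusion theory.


L^2 = D / Sigma_a = 0.967 / 0.1694 = 5.708383 cm^2
B_m^2 = (k_inf - 1) / L^2 = (1.501 - 1) / 5.708383 = 0.08776566 /cm^2
For a bare sphere: B_g = pi/R, so R_c = pi / sqrt(B_m^2)
R_c = pi / sqrt(0.08776566) = 10.604 cm

10.604


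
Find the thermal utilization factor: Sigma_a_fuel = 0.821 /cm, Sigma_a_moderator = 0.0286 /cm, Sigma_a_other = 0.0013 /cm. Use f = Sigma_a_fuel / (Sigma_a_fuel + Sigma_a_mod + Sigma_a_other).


f = Sigma_a_fuel / (Sigma_a_fuel + Sigma_a_mod + Sigma_a_other)
f = 0.821 / (0.821 + 0.0286 + 0.0013)
f = 0.96486

0.96486


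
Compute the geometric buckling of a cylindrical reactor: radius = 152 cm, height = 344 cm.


B^2 = (2.405/R)^2 + (pi/H)^2
B^2 = (2.405/152)^2 + (pi/344)^2
B^2 = 3.3375e-04 /cm^2

3.3375e-04


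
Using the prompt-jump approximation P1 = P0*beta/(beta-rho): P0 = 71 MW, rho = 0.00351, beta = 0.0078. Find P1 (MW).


P1/P0 = beta / (beta - rho)
P1/P0 = 0.0078 / (0.0078 - 0.00351) = 1.818182
P1 = 71 * 1.818182 = 129.09 MW

129.09


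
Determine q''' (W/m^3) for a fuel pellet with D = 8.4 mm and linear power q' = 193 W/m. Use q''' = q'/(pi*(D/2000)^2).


r = D / 2 / 1000 = 8.4 / 2 / 1000 = 0.0042 m
q''' = q' / (pi * r^2)
q''' = 193 / (pi * 0.0042^2)
q''' = 3.4826e+06 W/m^3

3.4826e+06


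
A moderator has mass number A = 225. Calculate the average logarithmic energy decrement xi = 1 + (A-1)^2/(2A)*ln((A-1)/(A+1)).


xi = 1 + (A-1)^2/(2A) * ln((A-1)/(A+1))
xi = 1 + (225-1)^2/(2*225) * ln((225-1)/(225 +1))
xi = 0.0088626

0.0088626


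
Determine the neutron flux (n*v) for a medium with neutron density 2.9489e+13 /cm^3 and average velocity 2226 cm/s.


phi = n * v
phi = 2.9489e+13 * 2226
phi = 6.5643e+16 /cm^2/s

6.5643e+16


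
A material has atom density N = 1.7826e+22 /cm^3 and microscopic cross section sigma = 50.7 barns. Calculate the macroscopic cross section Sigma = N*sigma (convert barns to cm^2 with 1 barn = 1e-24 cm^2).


Sigma = N * sigma_barns * 1e-24
Sigma = 1.7826e+22 * 50.7 * 1e-24
Sigma = 0.90378 /cm

0.90378


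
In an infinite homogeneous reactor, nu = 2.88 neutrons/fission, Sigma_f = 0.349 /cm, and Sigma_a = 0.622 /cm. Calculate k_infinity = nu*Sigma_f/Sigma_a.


k_inf = nu * Sigma_f / Sigma_a
k_inf = 2.88 * 0.349 / 0.622
k_inf = 1.6159

1.6159


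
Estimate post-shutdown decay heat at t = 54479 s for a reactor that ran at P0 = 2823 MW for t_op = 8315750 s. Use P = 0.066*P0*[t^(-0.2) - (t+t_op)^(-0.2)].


P/P0 = 0.066 * [t^(-0.2) - (t + t_op)^(-0.2)]
P/P0 = 0.066 * [54479^(-0.2) - (54479 + 8315750)^(-0.2)]
P/P0 = 0.066 * [0.1129157 - 0.04125271] = 0.004729757
P = 2823 * 0.004729757 = 13.352 MW

13.352


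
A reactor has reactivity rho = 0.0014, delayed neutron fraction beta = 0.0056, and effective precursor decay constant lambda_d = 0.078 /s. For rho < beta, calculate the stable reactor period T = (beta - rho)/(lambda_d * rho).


T = (beta - rho) / (lambda_d * rho)
T = (0.0056 - 0.0014) / (0.078 * 0.0014)
T = 38.462 s

38.462


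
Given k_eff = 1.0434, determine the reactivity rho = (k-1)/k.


rho = (k_eff - 1) / k_eff
rho = (1.0434 - 1) / 1.0434
rho = 0.041595

0.041595


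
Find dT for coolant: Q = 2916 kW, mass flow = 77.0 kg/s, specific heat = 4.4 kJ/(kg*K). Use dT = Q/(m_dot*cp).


dT = Q / (m_dot * cp)
dT = 2916 / (77.0 * 4.4)
dT = 8.6068 C

8.6068


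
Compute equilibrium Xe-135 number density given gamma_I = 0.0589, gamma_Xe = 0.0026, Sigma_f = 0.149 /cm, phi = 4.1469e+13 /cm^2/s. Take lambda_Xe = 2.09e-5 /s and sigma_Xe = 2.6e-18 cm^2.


Xe_eq = (gamma_I + gamma_Xe) * Sigma_f * phi / (lambda_Xe + sigma_Xe * phi)
Numerator = (0.0589 + 0.0026) * 0.149 * 4.1469e+13 = 3.800012e+11
Denominator = 2.09e-5 + 2.6e-18 * 4.1469e+13 = 1.287194e-04
Xe_eq = 3.800012e+11 / 1.287194e-04 = 2.9522e+15 /cm^3

2.9522e+15


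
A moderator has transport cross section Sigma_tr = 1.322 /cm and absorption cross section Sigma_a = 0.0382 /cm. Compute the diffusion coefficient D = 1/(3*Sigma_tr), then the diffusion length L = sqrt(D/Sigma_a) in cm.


D = 1 / (3 * Sigma_tr) = 1 / (3 * 1.322) = 0.2521432 cm
L = sqrt(D / Sigma_a)
L = sqrt(0.2521432 / 0.0382)
L = 2.5692 cm

2.5692


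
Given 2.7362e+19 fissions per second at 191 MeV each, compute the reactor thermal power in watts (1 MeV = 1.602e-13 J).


P = fission_rate * E_MeV * 1.602e-13
P = 2.7362e+19 * 191 * 1.602e-13
P = 8.3723e+08 W

8.3723e+08


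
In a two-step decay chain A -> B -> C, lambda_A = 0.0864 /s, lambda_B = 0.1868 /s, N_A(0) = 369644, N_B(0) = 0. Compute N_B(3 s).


N_B(t) = lambda_A * N_A0 / (lambda_B - lambda_A) * [exp(-lambda_A*t) - exp(-lambda_B*t)]
exp(-0.0864*3) = 0.7716687; exp(-0.1868*3) = 0.5709806
N_B = 0.0864 * 369644 / (0.1868 - 0.0864) * (0.7716687 - 0.5709806)
N_B = 63839

63839


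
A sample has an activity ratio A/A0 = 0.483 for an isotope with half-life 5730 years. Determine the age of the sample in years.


lambda = ln(2) / t_half = ln(2) / 5730 = 1.209681e-04 /yr
t = -ln(A/A0) / lambda
t = -ln(0.483) / 1.209681e-04
t = 6016.0 yr

6016.0


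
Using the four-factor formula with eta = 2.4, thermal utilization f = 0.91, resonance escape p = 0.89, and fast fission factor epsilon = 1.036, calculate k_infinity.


k_inf = eta * f * p * epsilon
k_inf = 2.4 * 0.91 * 0.89 * 1.036
k_inf = 2.0137

2.0137
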